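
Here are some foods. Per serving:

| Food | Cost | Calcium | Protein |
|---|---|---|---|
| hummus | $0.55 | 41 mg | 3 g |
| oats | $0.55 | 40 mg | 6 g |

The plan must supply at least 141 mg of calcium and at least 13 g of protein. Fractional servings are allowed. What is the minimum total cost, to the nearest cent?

$1.90

Two binding constraints pin down two serving amounts, so the optimal mix uses at most two foods. The candidates are each food alone (scaled to the tighter of calcium/protein) and each pair with both constraints tight.
hummus only: max(141/41, 13/3) = 4.333 servings → $2.38.
oats only: max(141/40, 13/6) = 3.525 servings → $1.94.
hummus + oats with both tight: 2.587 servings and 0.873 servings → $1.90.
The minimum over all feasible corners is $1.90.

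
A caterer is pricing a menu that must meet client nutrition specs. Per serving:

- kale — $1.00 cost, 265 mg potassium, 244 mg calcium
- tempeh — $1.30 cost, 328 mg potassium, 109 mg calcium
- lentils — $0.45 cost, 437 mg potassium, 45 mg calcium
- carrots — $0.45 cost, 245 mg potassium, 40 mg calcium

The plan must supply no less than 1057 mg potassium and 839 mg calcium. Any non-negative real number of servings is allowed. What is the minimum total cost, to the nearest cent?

$3.54

Compare the cost at each extreme point of the feasible region.
kale only: max(1057/265, 839/244) = 3.989 servings → $3.99.
tempeh only: max(1057/328, 839/109) = 7.697 servings → $10.01.
lentils only: max(1057/437, 839/45) = 18.64 servings → $8.39.
carrots only: max(1057/245, 839/40) = 20.98 servings → $9.44.
kale + tempeh with both tight: 3.128 servings and 0.6955 servings → $4.03.
kale + lentils with both tight: 3.369 servings and 0.3756 servings → $3.54.
kale + carrots with both tight: 3.32 servings and 0.7233 servings → $3.65.
tempeh + lentils with both targets exact would need a negative amount; discard.
tempeh + carrots with both targets exact would need a negative amount; discard.
lentils + carrots: the both-tight solution has a negative serving — not a feasible corner.
The minimum over all feasible corners is $3.54.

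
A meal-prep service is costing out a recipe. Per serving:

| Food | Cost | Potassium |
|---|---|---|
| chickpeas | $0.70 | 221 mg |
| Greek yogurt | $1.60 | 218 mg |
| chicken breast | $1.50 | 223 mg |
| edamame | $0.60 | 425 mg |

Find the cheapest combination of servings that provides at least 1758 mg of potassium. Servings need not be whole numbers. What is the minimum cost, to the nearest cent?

$2.48

Cost per mg of potassium: edamame $0.0014, chickpeas $0.0032, chicken breast $0.0067, Greek yogurt $0.0073.
With no serving limits, use only edamame: 1758 mg / 425 mg = 4.136 servings × $0.60 = $2.48.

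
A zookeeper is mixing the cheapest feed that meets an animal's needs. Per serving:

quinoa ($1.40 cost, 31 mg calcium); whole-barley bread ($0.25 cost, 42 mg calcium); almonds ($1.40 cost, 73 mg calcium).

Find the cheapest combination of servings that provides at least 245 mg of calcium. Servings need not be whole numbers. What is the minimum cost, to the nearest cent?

Cost per mg of calcium: whole-barley bread $0.0060, almonds $0.0192, quinoa $0.0452.
With no serving limits, use only whole-barley bread: 245 mg / 42 mg = 5.833 servings × $0.25 = $1.46.

$1.46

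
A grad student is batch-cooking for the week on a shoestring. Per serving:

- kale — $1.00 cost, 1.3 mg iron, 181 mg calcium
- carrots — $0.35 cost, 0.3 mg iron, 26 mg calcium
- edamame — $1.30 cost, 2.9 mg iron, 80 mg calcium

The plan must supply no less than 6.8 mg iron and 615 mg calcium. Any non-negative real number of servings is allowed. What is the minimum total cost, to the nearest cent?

Two binding constraints pin down two serving amounts, so the optimal mix uses at most two foods. The candidates are each food alone (scaled to the tighter of iron/calcium) and each pair with both constraints tight.
kale only: max(6.8/1.3, 615/181) = 5.231 servings → $5.23.
carrots only: max(6.8/0.3, 615/26) = 23.65 servings → $8.28.
edamame only: max(6.8/2.9, 615/80) = 7.688 servings → $9.99.
kale + carrots with both tight: 0.3756 servings and 21.04 servings → $7.74.
kale + edamame with both tight: 2.945 servings and 1.025 servings → $4.28.
carrots + edamame: intersection lies outside the first quadrant.
Cheapest feasible corner: $4.28.

$4.28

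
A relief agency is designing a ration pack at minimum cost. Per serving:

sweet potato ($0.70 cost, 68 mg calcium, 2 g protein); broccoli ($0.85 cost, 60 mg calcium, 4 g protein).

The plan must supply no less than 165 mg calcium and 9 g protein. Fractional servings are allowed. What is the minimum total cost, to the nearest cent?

A basic optimal solution has at most two foods positive. Try each food alone and each pair with both targets met exactly.
sweet potato only: max(165/68, 9/2) = 4.5 servings → $3.15.
broccoli only: max(165/60, 9/4) = 2.75 servings → $2.34.
sweet potato + broccoli with both tight: 0.7895 servings and 1.855 servings → $2.13.
So the least-cost plan costs $2.13.

$2.13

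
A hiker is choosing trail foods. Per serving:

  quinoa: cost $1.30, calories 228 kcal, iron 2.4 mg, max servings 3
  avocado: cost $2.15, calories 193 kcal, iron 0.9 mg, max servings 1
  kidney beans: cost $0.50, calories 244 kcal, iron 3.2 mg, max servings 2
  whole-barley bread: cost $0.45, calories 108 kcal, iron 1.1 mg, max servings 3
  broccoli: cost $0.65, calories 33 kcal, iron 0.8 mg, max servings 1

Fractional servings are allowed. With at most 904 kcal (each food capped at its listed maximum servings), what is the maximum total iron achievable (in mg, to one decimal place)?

Iron per kcal: broccoli 0.02424, kidney beans 0.01311, quinoa 0.01053, whole-barley bread 0.01019, avocado 0.004663.
Take 1 serving of broccoli: uses 33 kcal, +0.8 mg iron (running total 0.8 mg).
Take 2 servings of kidney beans: uses 488 kcal, +6.4 mg iron (running total 7.2 mg).
Take 1.68 servings of quinoa: uses 383 kcal, +4.0 mg iron (running total 11.2 mg).
Greedy by best ratio exhausts the calories allowance optimally: 11.2 mg.

11.2 mg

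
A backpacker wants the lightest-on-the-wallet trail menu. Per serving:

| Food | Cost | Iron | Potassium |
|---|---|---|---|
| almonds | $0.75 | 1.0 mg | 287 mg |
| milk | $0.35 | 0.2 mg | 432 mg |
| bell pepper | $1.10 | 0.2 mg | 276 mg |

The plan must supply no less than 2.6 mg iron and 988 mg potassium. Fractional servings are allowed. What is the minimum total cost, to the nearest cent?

$2.08

Check every corner: each single food scaled to meet both minima, and each pair solved so both constraints bind.
almonds only: max(2.6/1.0, 988/287) = 3.443 servings → $2.58.
milk only: max(2.6/0.2, 988/432) = 13 servings → $4.55.
bell pepper only: max(2.6/0.2, 988/276) = 13 servings → $14.30.
almonds + milk with both tight: 2.471 servings and 0.6455 servings → $2.08.
almonds + bell pepper with both tight: 2.379 servings and 1.106 servings → $3.00.
milk + bell pepper: the both-tight solution has a negative serving — not a feasible corner.
The minimum over all feasible corners is $2.08.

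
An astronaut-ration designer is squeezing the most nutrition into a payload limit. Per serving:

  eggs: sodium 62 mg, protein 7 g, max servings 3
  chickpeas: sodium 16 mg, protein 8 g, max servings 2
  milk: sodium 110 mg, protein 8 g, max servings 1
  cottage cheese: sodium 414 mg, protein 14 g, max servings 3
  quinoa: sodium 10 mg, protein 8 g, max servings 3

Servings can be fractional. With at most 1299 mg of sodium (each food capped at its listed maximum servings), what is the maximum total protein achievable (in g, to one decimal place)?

100.8 g

Protein per mg sodium: quinoa 0.8, chickpeas 0.5, eggs 0.1129, milk 0.07273, cottage cheese 0.03382.
Take 3 servings of quinoa: uses 30 mg sodium, +24.0 g protein (running total 24.0 g).
Take 2 servings of chickpeas: uses 32 mg sodium, +16.0 g protein (running total 40.0 g).
Take 3 servings of eggs: uses 186 mg sodium, +21.0 g protein (running total 61.0 g).
Take 1 serving of milk: uses 110 mg sodium, +8.0 g protein (running total 69.0 g).
Take 2.273 servings of cottage cheese: uses 941 mg sodium, +31.8 g protein (running total 100.8 g).
Filling greedily by protein-per-mg sodium is optimal for one linear limit, giving 100.8 g.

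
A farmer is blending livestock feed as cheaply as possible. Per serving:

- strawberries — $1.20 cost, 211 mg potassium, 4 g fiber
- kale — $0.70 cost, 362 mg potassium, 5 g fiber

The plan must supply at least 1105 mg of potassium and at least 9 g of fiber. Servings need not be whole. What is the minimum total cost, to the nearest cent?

$2.14

strawberries only: max(1105/211, 9/4) = 5.237 servings → $6.28.
kale only: max(1105/362, 9/5) = 3.052 servings → $2.14.
strawberries + kale: the both-tight solution has a negative serving — not a feasible corner.
So the least-cost plan costs $2.14.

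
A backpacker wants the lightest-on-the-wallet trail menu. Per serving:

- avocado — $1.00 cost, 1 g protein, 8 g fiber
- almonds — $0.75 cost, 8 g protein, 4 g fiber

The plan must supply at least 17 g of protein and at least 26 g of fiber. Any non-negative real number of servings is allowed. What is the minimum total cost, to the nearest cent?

$3.71

Two binding constraints pin down two serving amounts, so the optimal mix uses at most two foods. The candidates are each food alone (scaled to the tighter of protein/fiber) and each pair with both constraints tight.
avocado only: max(17/1, 26/8) = 17 servings → $17.00.
almonds only: max(17/8, 26/4) = 6.5 servings → $4.88.
avocado + almonds with both tight: 2.333 servings and 1.833 servings → $3.71.
Cheapest feasible corner: $3.71.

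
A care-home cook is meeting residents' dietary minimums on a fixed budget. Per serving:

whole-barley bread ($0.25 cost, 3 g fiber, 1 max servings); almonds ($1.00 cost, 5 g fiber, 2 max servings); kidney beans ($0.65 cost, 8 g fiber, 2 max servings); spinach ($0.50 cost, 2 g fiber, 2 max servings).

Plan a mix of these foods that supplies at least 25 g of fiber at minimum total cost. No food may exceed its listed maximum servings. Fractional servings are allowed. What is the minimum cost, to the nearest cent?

Cost per g of fiber: kidney beans $0.0813, whole-barley bread $0.0833, almonds $0.2000, spinach $0.2500.
Take 2 servings of kidney beans: +16.0 g fiber for $1.30 (total $1.30, still need 9.0 g).
Take 1 serving of whole-barley bread: +3.0 g fiber for $0.25 (total $1.55, still need 6.0 g).
Take 1.2 servings of almonds: +6.0 g fiber for $1.20 (total $2.75, still need 0.0 g).
Greedy by cheapest-per-g is optimal for a single linear constraint, so the minimum cost is $2.75.

$2.75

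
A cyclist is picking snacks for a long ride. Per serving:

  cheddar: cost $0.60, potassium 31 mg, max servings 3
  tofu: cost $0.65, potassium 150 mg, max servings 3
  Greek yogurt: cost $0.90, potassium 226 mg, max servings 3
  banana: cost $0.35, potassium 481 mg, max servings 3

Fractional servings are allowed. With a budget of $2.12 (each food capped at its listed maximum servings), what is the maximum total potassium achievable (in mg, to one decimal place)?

Potassium per dollar: banana 1374, Greek yogurt 251.1, tofu 230.8, cheddar 51.67.
Take 3 servings of banana: spends $1.05, +1443.0 mg potassium (running total 1443.0 mg).
Take 1.189 servings of Greek yogurt: spends $1.07, +268.7 mg potassium (running total 1711.7 mg).
Filling greedily by potassium-per-dollar is optimal for one linear limit, giving 1711.7 mg.

1711.7 mg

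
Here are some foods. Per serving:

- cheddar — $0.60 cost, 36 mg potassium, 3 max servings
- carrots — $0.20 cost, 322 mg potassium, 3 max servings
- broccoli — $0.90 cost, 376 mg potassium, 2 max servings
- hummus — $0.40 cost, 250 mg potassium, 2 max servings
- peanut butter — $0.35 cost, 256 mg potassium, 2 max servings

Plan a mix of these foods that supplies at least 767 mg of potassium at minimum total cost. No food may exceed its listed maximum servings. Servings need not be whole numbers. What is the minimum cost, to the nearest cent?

$0.48

Cost per mg of potassium: carrots $0.0006, peanut butter $0.0014, hummus $0.0016, broccoli $0.0024, cheddar $0.0167.
Take 2.382 servings of carrots: +767.0 mg potassium for $0.48 (total $0.48, still need 0.0 mg).
Filling from the cheapest source first is optimal under one linear minimum: $0.48.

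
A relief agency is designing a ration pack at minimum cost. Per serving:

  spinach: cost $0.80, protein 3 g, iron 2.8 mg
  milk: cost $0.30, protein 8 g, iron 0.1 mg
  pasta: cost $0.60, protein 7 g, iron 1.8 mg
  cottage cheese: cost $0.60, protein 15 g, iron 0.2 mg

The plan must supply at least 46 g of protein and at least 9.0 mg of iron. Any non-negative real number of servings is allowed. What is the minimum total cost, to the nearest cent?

$3.39

spinach only: max(46/3, 9.0/2.8) = 15.33 servings → $12.27.
milk only: max(46/8, 9.0/0.1) = 90 servings → $27.00.
pasta only: max(46/7, 9.0/1.8) = 6.571 servings → $3.94.
cottage cheese only: max(46/15, 9.0/0.2) = 45 servings → $27.00.
spinach + milk with both tight: 3.05 servings and 4.606 servings → $3.82.
spinach + pasta with both targets exact would need a negative amount; discard.
spinach + cottage cheese with both tight: 3.039 servings and 2.459 servings → $3.91.
milk + pasta with both tight: 1.445 servings and 4.92 servings → $3.39.
milk + cottage cheese: intersection lies outside the first quadrant.
pasta + cottage cheese with both tight: 4.914 servings and 0.7734 servings → $3.41.
The minimum over all feasible corners is $3.39.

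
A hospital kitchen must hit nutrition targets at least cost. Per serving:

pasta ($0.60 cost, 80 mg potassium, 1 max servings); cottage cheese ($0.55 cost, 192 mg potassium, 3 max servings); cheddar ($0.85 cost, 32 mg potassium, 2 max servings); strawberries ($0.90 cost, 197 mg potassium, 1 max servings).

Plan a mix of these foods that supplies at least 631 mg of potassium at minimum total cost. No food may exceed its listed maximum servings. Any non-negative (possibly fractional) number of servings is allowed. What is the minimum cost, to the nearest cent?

$1.90

Cost per mg of potassium: cottage cheese $0.0029, strawberries $0.0046, pasta $0.0075, cheddar $0.0266.
Take 3 servings of cottage cheese: +576.0 mg potassium for $1.65 (total $1.65, still need 55.0 mg).
Take 0.2792 servings of strawberries: +55.0 mg potassium for $0.25 (total $1.90, still need 0.0 mg).
Greedy by cheapest-per-mg is optimal for a single linear constraint, so the minimum cost is $1.90.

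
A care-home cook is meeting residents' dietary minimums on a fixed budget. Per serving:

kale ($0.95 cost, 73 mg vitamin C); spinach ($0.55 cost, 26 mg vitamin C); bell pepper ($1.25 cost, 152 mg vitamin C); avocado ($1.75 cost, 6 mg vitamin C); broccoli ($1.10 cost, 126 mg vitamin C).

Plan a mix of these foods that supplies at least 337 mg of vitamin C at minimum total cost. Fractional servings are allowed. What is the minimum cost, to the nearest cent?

Cost per mg of vitamin C: bell pepper $0.0082, broccoli $0.0087, kale $0.0130, spinach $0.0212, avocado $0.2917.
With no serving limits, use only bell pepper: 337 mg / 152 mg = 2.217 servings × $1.25 = $2.77.

$2.77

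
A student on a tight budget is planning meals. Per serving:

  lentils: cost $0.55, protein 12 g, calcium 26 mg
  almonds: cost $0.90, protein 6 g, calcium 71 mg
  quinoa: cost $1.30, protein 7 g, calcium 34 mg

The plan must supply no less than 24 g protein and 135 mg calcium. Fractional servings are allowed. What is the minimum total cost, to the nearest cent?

$1.99

lentils only: max(24/12, 135/26) = 5.192 servings → $2.86.
almonds only: max(24/6, 135/71) = 4 servings → $3.60.
quinoa only: max(24/7, 135/34) = 3.971 servings → $5.16.
lentils + almonds with both tight: 1.284 servings and 1.431 servings → $1.99.
lentils + quinoa: the both-tight solution has a negative serving — not a feasible corner.
almonds + quinoa with both tight: 0.4403 servings and 3.051 servings → $4.36.
Cheapest feasible corner: $1.99.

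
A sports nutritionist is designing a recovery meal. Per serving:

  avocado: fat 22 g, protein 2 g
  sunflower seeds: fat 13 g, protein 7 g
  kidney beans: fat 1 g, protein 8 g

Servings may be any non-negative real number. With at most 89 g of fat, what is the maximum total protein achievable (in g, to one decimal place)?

Protein per g fat: kidney beans 8, sunflower seeds 0.5385, avocado 0.09091.
With no serving limits, spend the whole fat allowance on kidney beans: 89 g / 1 g × 8 g = 712.0 g.

712.0 g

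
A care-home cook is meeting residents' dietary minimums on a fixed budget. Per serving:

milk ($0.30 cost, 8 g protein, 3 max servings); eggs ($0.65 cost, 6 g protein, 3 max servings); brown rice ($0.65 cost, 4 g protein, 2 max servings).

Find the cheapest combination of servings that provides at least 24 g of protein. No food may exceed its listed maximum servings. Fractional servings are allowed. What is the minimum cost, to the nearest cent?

Cost per g of protein: milk $0.0375, eggs $0.1083, brown rice $0.1625.
Take 3 servings of milk: +24.0 g protein for $0.90 (total $0.90, still need 0.0 g).
Filling from the cheapest source first is optimal under one linear minimum: $0.90.

$0.90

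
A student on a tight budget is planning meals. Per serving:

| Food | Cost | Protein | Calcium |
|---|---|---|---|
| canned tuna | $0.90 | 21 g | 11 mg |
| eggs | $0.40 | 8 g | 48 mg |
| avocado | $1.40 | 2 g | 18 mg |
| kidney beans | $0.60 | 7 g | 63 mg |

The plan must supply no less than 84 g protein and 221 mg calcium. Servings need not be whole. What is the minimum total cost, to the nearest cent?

Two binding constraints pin down two serving amounts, so the optimal mix uses at most two foods. The candidates are each food alone (scaled to the tighter of protein/calcium) and each pair with both constraints tight.
canned tuna only: max(84/21, 221/11) = 20.09 servings → $18.08.
eggs only: max(84/8, 221/48) = 10.5 servings → $4.20.
avocado only: max(84/2, 221/18) = 42 servings → $58.80.
kidney beans only: max(84/7, 221/63) = 12 servings → $7.20.
canned tuna + eggs with both tight: 2.461 servings and 4.04 servings → $3.83.
canned tuna + avocado with both tight: 3.006 servings and 10.44 servings → $17.32.
canned tuna + kidney beans with both tight: 3.006 servings and 2.983 servings → $4.49.
eggs + avocado: intersection lies outside the first quadrant.
eggs + kidney beans: the both-tight solution has a negative serving — not a feasible corner.
avocado + kidney beans (both tight): parallel constraints — no distinct corner.
Cheapest feasible corner: $3.83.

$3.83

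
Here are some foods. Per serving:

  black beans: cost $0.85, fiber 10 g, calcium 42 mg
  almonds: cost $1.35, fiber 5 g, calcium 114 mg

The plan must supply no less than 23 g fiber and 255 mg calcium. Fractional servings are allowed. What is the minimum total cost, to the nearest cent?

$3.53

black beans only: max(23/10, 255/42) = 6.071 servings → $5.16.
almonds only: max(23/5, 255/114) = 4.6 servings → $6.21.
black beans + almonds with both tight: 1.448 servings and 1.703 servings → $3.53.
Cheapest feasible corner: $3.53.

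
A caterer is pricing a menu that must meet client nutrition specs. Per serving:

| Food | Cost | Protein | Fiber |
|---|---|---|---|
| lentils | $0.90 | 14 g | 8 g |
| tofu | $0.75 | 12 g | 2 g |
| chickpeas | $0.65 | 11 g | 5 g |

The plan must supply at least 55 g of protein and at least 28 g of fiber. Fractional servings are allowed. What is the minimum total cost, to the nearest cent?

With two linear requirements the optimum uses one or two foods; enumerate the corners.
lentils only: max(55/14, 28/8) = 3.929 servings → $3.54.
tofu only: max(55/12, 28/2) = 14 servings → $10.50.
chickpeas only: max(55/11, 28/5) = 5.6 servings → $3.64.
lentils + tofu with both tight: 3.324 servings and 0.7059 servings → $3.52.
lentils + chickpeas with both tight: 1.833 servings and 2.667 servings → $3.38.
tofu + chickpeas: the both-tight solution has a negative serving — not a feasible corner.
Cheapest feasible corner: $3.38.

$3.38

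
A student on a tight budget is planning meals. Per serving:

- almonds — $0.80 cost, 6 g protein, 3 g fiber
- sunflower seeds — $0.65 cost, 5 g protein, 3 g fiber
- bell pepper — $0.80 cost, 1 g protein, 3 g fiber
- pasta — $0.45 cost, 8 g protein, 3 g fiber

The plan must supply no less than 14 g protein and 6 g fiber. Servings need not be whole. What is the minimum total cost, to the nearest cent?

$0.90

An LP optimum is at a vertex; with two nutrient constraints at most two foods are used. Check each candidate.
almonds only: max(14/6, 6/3) = 2.333 servings → $1.87.
sunflower seeds only: max(14/5, 6/3) = 2.8 servings → $1.82.
bell pepper only: max(14/1, 6/3) = 14 servings → $11.20.
pasta only: max(14/8, 6/3) = 2 servings → $0.90.
almonds + sunflower seeds: intersection lies outside the first quadrant.
almonds + bell pepper: the both-tight solution has a negative serving — not a feasible corner.
almonds + pasta with both tight: 1 serving and 1 serving → $1.25.
sunflower seeds + bell pepper with both targets exact would need a negative amount; discard.
sunflower seeds + pasta with both tight: 0.6667 servings and 1.333 servings → $1.03.
bell pepper + pasta with both tight: 0.2857 servings and 1.714 servings → $1.00.
Cheapest feasible corner: $0.90.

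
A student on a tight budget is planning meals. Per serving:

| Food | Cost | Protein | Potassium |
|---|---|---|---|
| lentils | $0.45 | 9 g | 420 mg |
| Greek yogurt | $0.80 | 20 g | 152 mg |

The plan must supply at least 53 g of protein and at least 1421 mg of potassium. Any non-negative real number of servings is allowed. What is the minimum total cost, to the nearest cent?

$2.38

Compare the cost at each extreme point of the feasible region.
lentils only: max(53/9, 1421/420) = 5.889 servings → $2.65.
Greek yogurt only: max(53/20, 1421/152) = 9.349 servings → $7.48.
lentils + Greek yogurt with both tight: 2.896 servings and 1.347 servings → $2.38.
The minimum over all feasible corners is $2.38.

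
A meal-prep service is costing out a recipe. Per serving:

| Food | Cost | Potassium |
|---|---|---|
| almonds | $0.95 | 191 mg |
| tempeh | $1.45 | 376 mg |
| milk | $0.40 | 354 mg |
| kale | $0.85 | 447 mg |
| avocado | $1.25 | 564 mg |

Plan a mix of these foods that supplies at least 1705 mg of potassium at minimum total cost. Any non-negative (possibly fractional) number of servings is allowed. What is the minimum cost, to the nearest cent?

Cost per mg of potassium: milk $0.0011, kale $0.0019, avocado $0.0022, tempeh $0.0039, almonds $0.0050.
With no serving limits, use only milk: 1705 mg / 354 mg = 4.816 servings × $0.40 = $1.93.

$1.93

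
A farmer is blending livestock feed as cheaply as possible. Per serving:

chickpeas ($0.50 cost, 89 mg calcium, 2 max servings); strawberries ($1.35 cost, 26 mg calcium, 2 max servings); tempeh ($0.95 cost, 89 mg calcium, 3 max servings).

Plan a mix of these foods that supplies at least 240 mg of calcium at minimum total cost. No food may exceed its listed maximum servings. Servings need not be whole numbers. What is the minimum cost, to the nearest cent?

Cost per mg of calcium: chickpeas $0.0056, tempeh $0.0107, strawberries $0.0519.
Take 2 servings of chickpeas: +178.0 mg calcium for $1.00 (total $1.00, still need 62.0 mg).
Take 0.6966 servings of tempeh: +62.0 mg calcium for $0.66 (total $1.66, still need 0.0 mg).
Greedy by cheapest-per-mg is optimal for a single linear constraint, so the minimum cost is $1.66.

$1.66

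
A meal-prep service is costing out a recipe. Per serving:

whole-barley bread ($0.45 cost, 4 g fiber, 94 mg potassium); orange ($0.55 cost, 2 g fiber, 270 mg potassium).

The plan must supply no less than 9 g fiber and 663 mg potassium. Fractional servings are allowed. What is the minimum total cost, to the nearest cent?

$1.67

Minimising a linear cost over {fiber ≥ 9, potassium ≥ 663, servings ≥ 0} — the optimum is at a vertex, using one or two foods.
whole-barley bread only: max(9/4, 663/94) = 7.053 servings → $3.17.
orange only: max(9/2, 663/270) = 4.5 servings → $2.48.
whole-barley bread + orange with both tight: 1.238 servings and 2.025 servings → $1.67.
The minimum over all feasible corners is $1.67.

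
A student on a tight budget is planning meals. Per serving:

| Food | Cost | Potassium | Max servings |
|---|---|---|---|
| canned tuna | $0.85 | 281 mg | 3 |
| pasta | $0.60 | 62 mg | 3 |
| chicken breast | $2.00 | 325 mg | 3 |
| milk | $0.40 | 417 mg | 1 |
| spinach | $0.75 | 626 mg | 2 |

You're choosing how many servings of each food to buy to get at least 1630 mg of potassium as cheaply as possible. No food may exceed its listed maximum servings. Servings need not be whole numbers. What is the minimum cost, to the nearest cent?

Cost per mg of potassium: milk $0.0010, spinach $0.0012, canned tuna $0.0030, chicken breast $0.0062, pasta $0.0097.
Take 1 serving of milk: +417.0 mg potassium for $0.40 (total $0.40, still need 1213.0 mg).
Take 1.938 servings of spinach: +1213.0 mg potassium for $1.45 (total $1.85, still need 0.0 mg).
Filling from the cheapest source first is optimal under one linear minimum: $1.85.

$1.85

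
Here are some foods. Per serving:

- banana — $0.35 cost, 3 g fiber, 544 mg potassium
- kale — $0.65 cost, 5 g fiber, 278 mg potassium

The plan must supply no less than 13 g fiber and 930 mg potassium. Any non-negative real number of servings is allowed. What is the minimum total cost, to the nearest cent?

$1.52

Two binding constraints pin down two serving amounts, so the optimal mix uses at most two foods. The candidates are each food alone (scaled to the tighter of fiber/potassium) and each pair with both constraints tight.
banana only: max(13/3, 930/544) = 4.333 servings → $1.52.
kale only: max(13/5, 930/278) = 3.345 servings → $2.17.
banana + kale with both tight: 0.5493 servings and 2.27 servings → $1.67.
The minimum over all feasible corners is $1.52.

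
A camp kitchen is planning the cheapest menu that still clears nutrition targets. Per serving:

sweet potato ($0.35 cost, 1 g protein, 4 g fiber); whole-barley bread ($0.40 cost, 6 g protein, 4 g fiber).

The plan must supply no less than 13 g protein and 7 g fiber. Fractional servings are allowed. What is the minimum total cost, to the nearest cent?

$0.87

This is a tiny linear program; its minimum lies at a vertex of the feasible set. List the vertices and price them.
sweet potato only: max(13/1, 7/4) = 13 servings → $4.55.
whole-barley bread only: max(13/6, 7/4) = 2.167 servings → $0.87.
sweet potato + whole-barley bread with both targets exact would need a negative amount; discard.
So the least-cost plan costs $0.87.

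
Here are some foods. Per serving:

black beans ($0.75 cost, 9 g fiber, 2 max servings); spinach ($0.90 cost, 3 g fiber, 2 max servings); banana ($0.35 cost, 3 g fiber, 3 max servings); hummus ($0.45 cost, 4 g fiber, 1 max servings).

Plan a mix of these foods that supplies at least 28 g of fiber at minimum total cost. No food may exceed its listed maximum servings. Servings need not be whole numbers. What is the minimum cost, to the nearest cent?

$2.65

Cost per g of fiber: black beans $0.0833, hummus $0.1125, banana $0.1167, spinach $0.3000.
Take 2 servings of black beans: +18.0 g fiber for $1.50 (total $1.50, still need 10.0 g).
Take 1 serving of hummus: +4.0 g fiber for $0.45 (total $1.95, still need 6.0 g).
Take 2 servings of banana: +6.0 g fiber for $0.70 (total $2.65, still need 0.0 g).
Greedy by cheapest-per-g is optimal for a single linear constraint, so the minimum cost is $2.65.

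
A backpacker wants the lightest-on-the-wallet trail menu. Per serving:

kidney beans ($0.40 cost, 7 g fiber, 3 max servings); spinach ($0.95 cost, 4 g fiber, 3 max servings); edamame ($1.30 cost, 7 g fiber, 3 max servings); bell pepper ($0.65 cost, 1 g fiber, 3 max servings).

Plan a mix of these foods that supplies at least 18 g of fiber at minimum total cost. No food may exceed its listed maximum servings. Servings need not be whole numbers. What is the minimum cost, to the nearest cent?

Cost per g of fiber: kidney beans $0.0571, edamame $0.1857, spinach $0.2375, bell pepper $0.6500.
Take 2.571 servings of kidney beans: +18.0 g fiber for $1.03 (total $1.03, still need 0.0 g).
Filling from the cheapest source first is optimal under one linear minimum: $1.03.

$1.03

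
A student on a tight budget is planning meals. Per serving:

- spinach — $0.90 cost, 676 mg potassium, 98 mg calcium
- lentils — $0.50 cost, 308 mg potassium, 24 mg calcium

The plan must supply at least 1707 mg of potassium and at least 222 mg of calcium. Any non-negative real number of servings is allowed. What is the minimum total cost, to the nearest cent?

$2.27

Compare the cost at each extreme point of the feasible region.
spinach only: max(1707/676, 222/98) = 2.525 servings → $2.27.
lentils only: max(1707/308, 222/24) = 9.25 servings → $4.62.
spinach + lentils with both tight: 1.963 servings and 1.233 servings → $2.38.
Cheapest feasible corner: $2.27.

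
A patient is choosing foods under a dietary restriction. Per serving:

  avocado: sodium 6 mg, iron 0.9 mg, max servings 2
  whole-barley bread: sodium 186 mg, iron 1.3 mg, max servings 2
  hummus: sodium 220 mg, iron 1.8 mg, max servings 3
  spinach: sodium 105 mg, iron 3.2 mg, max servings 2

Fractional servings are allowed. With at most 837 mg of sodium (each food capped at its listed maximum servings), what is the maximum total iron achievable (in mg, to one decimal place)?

13.2 mg

Iron per mg sodium: avocado 0.15, spinach 0.03048, hummus 0.008182, whole-barley bread 0.006989.
Take 2 servings of avocado: uses 12 mg sodium, +1.8 mg iron (running total 1.8 mg).
Take 2 servings of spinach: uses 210 mg sodium, +6.4 mg iron (running total 8.2 mg).
Take 2.795 servings of hummus: uses 615 mg sodium, +5.0 mg iron (running total 13.2 mg).
Greedy by best ratio exhausts the sodium allowance optimally: 13.2 mg.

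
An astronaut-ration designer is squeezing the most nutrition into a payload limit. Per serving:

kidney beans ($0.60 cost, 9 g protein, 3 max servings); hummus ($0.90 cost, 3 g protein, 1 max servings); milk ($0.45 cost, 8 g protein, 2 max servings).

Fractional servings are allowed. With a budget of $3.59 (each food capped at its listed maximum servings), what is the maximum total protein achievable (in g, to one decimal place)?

46.0 g

Protein per dollar: milk 17.78, kidney beans 15, hummus 3.333.
Take 2 servings of milk: spends $0.90, +16.0 g protein (running total 16.0 g).
Take 3 servings of kidney beans: spends $1.80, +27.0 g protein (running total 43.0 g).
Take 0.9889 servings of hummus: spends $0.89, +3.0 g protein (running total 46.0 g).
Filling greedily by protein-per-dollar is optimal for one linear limit, giving 46.0 g.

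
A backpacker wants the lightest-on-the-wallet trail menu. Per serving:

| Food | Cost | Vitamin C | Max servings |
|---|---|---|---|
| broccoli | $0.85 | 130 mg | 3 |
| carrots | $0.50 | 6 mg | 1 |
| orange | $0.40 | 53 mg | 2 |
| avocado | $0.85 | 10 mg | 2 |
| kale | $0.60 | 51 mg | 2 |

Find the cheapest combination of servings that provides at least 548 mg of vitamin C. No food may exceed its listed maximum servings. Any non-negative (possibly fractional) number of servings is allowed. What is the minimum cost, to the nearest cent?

$3.96

Cost per mg of vitamin C: broccoli $0.0065, orange $0.0075, kale $0.0118, carrots $0.0833, avocado $0.0850.
Take 3 servings of broccoli: +390.0 mg vitamin C for $2.55 (total $2.55, still need 158.0 mg).
Take 2 servings of orange: +106.0 mg vitamin C for $0.80 (total $3.35, still need 52.0 mg).
Take 1.02 servings of kale: +52.0 mg vitamin C for $0.61 (total $3.96, still need 0.0 mg).
Filling from the cheapest source first is optimal under one linear minimum: $3.96.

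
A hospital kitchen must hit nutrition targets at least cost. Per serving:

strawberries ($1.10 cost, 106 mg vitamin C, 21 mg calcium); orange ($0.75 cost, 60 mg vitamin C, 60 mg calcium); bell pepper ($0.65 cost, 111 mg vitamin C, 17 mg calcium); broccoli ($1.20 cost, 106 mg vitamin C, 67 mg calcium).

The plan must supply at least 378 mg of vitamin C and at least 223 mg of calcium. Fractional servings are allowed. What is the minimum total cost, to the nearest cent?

$3.51

With two linear requirements the optimum uses one or two foods; enumerate the corners.
strawberries only: max(378/106, 223/21) = 10.62 servings → $11.68.
orange only: max(378/60, 223/60) = 6.3 servings → $4.72.
bell pepper only: max(378/111, 223/17) = 13.12 servings → $8.53.
broccoli only: max(378/106, 223/67) = 3.566 servings → $4.28.
strawberries + orange with both tight: 1.824 servings and 3.078 servings → $4.31.
strawberries + bell pepper: intersection lies outside the first quadrant.
strawberries + broccoli with both tight: 0.3462 servings and 3.22 servings → $4.24.
orange + bell pepper with both tight: 3.249 servings and 1.649 servings → $3.51.
orange + broccoli: intersection lies outside the first quadrant.
bell pepper + broccoli with both tight: 0.2996 servings and 3.252 servings → $4.10.
So the least-cost plan costs $3.51.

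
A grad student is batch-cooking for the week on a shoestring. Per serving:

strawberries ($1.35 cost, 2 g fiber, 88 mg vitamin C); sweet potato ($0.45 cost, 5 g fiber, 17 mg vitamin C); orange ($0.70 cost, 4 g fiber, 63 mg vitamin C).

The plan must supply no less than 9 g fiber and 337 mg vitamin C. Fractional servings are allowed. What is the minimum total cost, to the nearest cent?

$3.74

strawberries only: max(9/2, 337/88) = 4.5 servings → $6.08.
sweet potato only: max(9/5, 337/17) = 19.82 servings → $8.92.
orange only: max(9/4, 337/63) = 5.349 servings → $3.74.
strawberries + sweet potato with both tight: 3.773 servings and 0.2906 servings → $5.22.
strawberries + orange with both tight: 3.456 servings and 0.5221 servings → $5.03.
sweet potato + orange: intersection lies outside the first quadrant.
Cheapest feasible corner: $3.74.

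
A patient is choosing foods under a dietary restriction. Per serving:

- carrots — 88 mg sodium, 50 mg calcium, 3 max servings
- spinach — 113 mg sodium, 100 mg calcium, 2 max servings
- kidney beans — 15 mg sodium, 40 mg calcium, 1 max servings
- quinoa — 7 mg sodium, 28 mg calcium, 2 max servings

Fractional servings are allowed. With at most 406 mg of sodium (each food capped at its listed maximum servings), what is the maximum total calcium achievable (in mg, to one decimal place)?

381.8 mg

Calcium per mg sodium: quinoa 4, kidney beans 2.667, spinach 0.885, carrots 0.5682.
Take 2 servings of quinoa: uses 14 mg sodium, +56.0 mg calcium (running total 56.0 mg).
Take 1 serving of kidney beans: uses 15 mg sodium, +40.0 mg calcium (running total 96.0 mg).
Take 2 servings of spinach: uses 226 mg sodium, +200.0 mg calcium (running total 296.0 mg).
Take 1.716 servings of carrots: uses 151 mg sodium, +85.8 mg calcium (running total 381.8 mg).
Filling greedily by calcium-per-mg sodium is optimal for one linear limit, giving 381.8 mg.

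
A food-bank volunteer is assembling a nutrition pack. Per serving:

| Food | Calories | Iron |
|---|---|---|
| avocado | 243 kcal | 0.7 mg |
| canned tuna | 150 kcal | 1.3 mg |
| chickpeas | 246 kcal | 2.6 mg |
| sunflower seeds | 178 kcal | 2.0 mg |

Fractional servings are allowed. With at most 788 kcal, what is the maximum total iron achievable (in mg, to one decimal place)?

8.9 mg

Iron per kcal: sunflower seeds 0.01124, chickpeas 0.01057, canned tuna 0.008667, avocado 0.002881.
With no serving limits, spend the whole calories allowance on sunflower seeds: 788 kcal / 178 kcal × 2.0 mg = 8.9 mg.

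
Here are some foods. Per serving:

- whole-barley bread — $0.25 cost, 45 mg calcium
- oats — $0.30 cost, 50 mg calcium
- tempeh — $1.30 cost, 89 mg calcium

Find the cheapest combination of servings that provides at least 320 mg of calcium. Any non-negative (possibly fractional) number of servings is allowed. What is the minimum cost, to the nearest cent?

$1.78

Cost per mg of calcium: whole-barley bread $0.0056, oats $0.0060, tempeh $0.0146.
With no serving limits, use only whole-barley bread: 320 mg / 45 mg = 7.111 servings × $0.25 = $1.78.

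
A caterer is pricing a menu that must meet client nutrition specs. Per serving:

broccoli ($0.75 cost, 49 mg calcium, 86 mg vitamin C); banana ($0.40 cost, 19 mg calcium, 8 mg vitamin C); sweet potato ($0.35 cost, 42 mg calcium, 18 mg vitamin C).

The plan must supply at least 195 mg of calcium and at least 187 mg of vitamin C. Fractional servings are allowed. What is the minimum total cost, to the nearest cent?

$2.17

A basic optimal solution has at most two foods positive. Try each food alone and each pair with both targets met exactly.
broccoli only: max(195/49, 187/86) = 3.98 servings → $2.98.
banana only: max(195/19, 187/8) = 23.38 servings → $9.35.
sweet potato only: max(195/42, 187/18) = 10.39 servings → $3.64.
broccoli + banana with both tight: 1.605 servings and 6.125 servings → $3.65.
broccoli + sweet potato with both tight: 1.591 servings and 2.786 servings → $2.17.
banana + sweet potato: intersection lies outside the first quadrant.
Cheapest feasible corner: $2.17.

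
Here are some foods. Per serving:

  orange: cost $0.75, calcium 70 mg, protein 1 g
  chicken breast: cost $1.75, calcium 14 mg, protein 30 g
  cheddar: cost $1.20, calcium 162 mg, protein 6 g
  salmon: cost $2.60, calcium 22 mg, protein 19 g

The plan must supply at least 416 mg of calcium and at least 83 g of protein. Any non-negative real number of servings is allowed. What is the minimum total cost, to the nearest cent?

$6.86

Check every corner: each single food scaled to meet both minima, and each pair solved so both constraints bind.
orange only: max(416/70, 83/1) = 83 servings → $62.25.
chicken breast only: max(416/14, 83/30) = 29.71 servings → $52.00.
cheddar only: max(416/162, 83/6) = 13.83 servings → $16.60.
salmon only: max(416/22, 83/19) = 18.91 servings → $49.16.
orange + chicken breast with both tight: 5.426 servings and 2.586 servings → $8.59.
orange + cheddar: the both-tight solution has a negative serving — not a feasible corner.
orange + salmon with both tight: 4.647 servings and 4.124 servings → $14.21.
chicken breast + cheddar with both tight: 2.293 servings and 2.37 servings → $6.86.
chicken breast + salmon: the both-tight solution has a negative serving — not a feasible corner.
cheddar + salmon with both tight: 2.063 servings and 3.717 servings → $12.14.
So the least-cost plan costs $6.86.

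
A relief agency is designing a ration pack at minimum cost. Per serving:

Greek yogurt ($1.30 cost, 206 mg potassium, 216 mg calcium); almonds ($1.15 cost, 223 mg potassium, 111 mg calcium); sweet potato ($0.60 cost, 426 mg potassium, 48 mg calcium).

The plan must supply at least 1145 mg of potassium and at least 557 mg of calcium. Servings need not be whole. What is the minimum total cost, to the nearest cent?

$3.85

With two linear requirements the optimum uses one or two foods; enumerate the corners.
Greek yogurt only: max(1145/206, 557/216) = 5.558 servings → $7.23.
almonds only: max(1145/223, 557/111) = 5.135 servings → $5.90.
sweet potato only: max(1145/426, 557/48) = 11.6 servings → $6.96.
Greek yogurt + almonds with both targets exact would need a negative amount; discard.
Greek yogurt + sweet potato with both tight: 2.22 servings and 1.614 servings → $3.85.
almonds + sweet potato with both tight: 4.984 servings and 0.07884 servings → $5.78.
So the least-cost plan costs $3.85.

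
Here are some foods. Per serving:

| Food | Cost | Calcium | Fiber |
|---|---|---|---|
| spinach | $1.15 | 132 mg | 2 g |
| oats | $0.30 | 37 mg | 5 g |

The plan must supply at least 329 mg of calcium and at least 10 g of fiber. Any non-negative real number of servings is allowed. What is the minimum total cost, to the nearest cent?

$2.67

Check every corner: each single food scaled to meet both minima, and each pair solved so both constraints bind.
spinach only: max(329/132, 10/2) = 5 servings → $5.75.
oats only: max(329/37, 10/5) = 8.892 servings → $2.67.
spinach + oats with both tight: 2.176 servings and 1.13 servings → $2.84.
So the least-cost plan costs $2.67.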